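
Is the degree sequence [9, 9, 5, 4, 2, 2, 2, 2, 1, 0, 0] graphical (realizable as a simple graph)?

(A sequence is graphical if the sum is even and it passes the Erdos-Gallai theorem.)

Sum of degrees = 36. Sum is even but fails Erdos-Gallai. The sequence is NOT graphical.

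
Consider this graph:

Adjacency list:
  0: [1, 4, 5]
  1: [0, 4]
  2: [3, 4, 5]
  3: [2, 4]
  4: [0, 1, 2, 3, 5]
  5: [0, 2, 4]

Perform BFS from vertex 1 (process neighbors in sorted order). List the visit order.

BFS from vertex 1 (neighbors processed in ascending order):
Visit order: 1, 0, 4, 5, 2, 3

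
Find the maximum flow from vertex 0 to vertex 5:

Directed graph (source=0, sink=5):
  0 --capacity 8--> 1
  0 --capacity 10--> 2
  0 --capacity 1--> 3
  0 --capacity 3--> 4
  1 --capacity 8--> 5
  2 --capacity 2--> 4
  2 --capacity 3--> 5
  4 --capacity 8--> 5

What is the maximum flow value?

Computing max flow:
  Flow on (0->1): 8/8
  Flow on (0->2): 5/10
  Flow on (0->4): 3/3
  Flow on (1->5): 8/8
  Flow on (2->4): 2/2
  Flow on (2->5): 3/3
  Flow on (4->5): 5/8
Maximum flow = 16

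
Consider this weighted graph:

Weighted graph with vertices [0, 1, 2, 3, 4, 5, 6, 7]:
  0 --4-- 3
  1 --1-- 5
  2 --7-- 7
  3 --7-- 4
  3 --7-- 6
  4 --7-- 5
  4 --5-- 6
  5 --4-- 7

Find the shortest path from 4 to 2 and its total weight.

Using Dijkstra's algorithm from vertex 4:
Shortest path: 4 -> 5 -> 7 -> 2
Total weight: 7 + 4 + 7 = 18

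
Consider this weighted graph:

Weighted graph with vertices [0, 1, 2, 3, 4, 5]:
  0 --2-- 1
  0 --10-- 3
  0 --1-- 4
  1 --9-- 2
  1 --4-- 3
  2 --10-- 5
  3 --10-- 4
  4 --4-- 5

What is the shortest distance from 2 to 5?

Using Dijkstra's algorithm from vertex 2:
Shortest path: 2 -> 5
Total weight: 10 = 10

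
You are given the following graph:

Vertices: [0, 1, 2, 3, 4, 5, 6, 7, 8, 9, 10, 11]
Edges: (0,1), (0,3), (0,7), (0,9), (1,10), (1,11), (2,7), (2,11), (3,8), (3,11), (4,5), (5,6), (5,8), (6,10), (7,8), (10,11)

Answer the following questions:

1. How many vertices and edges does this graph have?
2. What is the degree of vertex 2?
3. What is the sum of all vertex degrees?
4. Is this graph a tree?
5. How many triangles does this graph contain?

Count: 12 vertices, 16 edges.
Vertex 2 has neighbors [7, 11], degree = 2.
Handshaking lemma: 2 * 16 = 32.
A tree on 12 vertices has 11 edges. This graph has 16 edges (5 extra). Not a tree.
Number of triangles = 1.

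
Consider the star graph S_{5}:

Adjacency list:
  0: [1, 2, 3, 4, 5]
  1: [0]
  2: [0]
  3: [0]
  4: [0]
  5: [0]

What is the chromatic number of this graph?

S_{5} has one hub adjacent to 5 leaves; leaves are pairwise non-adjacent.
Color the hub 0 and every leaf 1.
Chromatic number = 2.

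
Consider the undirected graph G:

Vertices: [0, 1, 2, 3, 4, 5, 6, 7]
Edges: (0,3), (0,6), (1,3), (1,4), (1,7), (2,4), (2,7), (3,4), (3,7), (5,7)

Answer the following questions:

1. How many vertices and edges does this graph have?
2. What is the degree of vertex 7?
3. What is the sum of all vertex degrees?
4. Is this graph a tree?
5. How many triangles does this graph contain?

Count: 8 vertices, 10 edges.
Vertex 7 has neighbors [1, 2, 3, 5], degree = 4.
Handshaking lemma: 2 * 10 = 20.
A tree on 8 vertices has 7 edges. This graph has 10 edges (3 extra). Not a tree.
Number of triangles = 2.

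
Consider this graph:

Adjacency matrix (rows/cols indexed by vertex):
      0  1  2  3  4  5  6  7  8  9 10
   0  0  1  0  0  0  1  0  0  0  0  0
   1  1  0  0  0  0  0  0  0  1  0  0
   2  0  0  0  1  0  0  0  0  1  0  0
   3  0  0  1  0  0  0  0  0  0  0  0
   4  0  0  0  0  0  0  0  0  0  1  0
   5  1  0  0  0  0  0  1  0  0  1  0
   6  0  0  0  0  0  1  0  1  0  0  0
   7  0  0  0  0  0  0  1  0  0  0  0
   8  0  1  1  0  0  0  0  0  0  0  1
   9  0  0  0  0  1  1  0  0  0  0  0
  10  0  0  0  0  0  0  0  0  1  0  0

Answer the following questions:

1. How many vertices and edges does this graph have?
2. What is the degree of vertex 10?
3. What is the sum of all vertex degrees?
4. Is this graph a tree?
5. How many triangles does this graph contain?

Count: 11 vertices, 10 edges.
Vertex 10 has neighbors [8], degree = 1.
Handshaking lemma: 2 * 10 = 20.
A graph is a tree iff it is connected and has exactly n-1 edges. This graph is connected (all 11 vertices in one component) and has 11-1 = 10 edges. It is a tree.
Number of triangles = 0.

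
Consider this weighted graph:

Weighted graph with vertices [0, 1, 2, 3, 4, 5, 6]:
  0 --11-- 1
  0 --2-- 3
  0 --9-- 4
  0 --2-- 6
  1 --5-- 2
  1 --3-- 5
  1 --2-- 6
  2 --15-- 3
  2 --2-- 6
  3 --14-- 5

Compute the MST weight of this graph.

Applying Kruskal's algorithm (sort edges by weight, add if no cycle):
  Add (0,3) w=2
  Add (0,6) w=2
  Add (1,6) w=2
  Add (2,6) w=2
  Add (1,5) w=3
  Skip (1,2) w=5 (creates cycle)
  Add (0,4) w=9
  Skip (0,1) w=11 (creates cycle)
  Skip (3,5) w=14 (creates cycle)
  Skip (2,3) w=15 (creates cycle)
MST weight = 20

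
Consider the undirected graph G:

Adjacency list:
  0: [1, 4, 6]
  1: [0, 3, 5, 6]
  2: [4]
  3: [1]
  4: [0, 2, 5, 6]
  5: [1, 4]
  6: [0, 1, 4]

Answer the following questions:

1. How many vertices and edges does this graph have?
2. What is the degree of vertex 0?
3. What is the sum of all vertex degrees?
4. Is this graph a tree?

Count: 7 vertices, 9 edges.
Vertex 0 has neighbors [1, 4, 6], degree = 3.
Handshaking lemma: 2 * 9 = 18.
A tree on 7 vertices has 6 edges. This graph has 9 edges (3 extra). Not a tree.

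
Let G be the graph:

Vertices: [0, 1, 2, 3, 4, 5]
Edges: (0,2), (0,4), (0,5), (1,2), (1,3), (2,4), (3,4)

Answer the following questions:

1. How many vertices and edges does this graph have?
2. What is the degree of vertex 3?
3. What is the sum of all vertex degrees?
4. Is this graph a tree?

Count: 6 vertices, 7 edges.
Vertex 3 has neighbors [1, 4], degree = 2.
Handshaking lemma: 2 * 7 = 14.
A tree on 6 vertices has 5 edges. This graph has 7 edges (2 extra). Not a tree.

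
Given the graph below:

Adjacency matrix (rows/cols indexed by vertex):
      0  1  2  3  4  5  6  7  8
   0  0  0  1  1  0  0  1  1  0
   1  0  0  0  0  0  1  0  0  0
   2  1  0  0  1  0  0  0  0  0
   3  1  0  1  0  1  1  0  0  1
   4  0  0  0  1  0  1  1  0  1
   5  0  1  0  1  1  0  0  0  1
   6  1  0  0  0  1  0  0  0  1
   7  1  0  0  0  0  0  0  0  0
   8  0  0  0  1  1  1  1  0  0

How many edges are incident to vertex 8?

Vertex 8 has neighbors [3, 4, 5, 6], so deg(8) = 4.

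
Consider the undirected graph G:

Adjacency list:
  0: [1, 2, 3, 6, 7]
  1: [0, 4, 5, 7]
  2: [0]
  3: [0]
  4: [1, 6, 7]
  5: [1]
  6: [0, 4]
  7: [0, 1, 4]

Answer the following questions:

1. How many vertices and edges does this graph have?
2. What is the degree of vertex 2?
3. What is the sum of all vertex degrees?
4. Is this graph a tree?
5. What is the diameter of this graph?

Count: 8 vertices, 10 edges.
Vertex 2 has neighbors [0], degree = 1.
Handshaking lemma: 2 * 10 = 20.
A tree on 8 vertices has 7 edges. This graph has 10 edges (3 extra). Not a tree.
Diameter (longest shortest path) = 3.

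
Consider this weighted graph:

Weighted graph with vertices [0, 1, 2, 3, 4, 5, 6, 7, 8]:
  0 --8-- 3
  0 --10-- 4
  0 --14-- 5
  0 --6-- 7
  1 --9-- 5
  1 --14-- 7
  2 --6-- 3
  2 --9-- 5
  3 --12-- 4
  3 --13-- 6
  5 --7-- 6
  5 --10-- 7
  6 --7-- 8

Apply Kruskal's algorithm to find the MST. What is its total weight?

Applying Kruskal's algorithm (sort edges by weight, add if no cycle):
  Add (0,7) w=6
  Add (2,3) w=6
  Add (5,6) w=7
  Add (6,8) w=7
  Add (0,3) w=8
  Add (1,5) w=9
  Add (2,5) w=9
  Add (0,4) w=10
  Skip (5,7) w=10 (creates cycle)
  Skip (3,4) w=12 (creates cycle)
  Skip (3,6) w=13 (creates cycle)
  Skip (0,5) w=14 (creates cycle)
  Skip (1,7) w=14 (creates cycle)
MST weight = 62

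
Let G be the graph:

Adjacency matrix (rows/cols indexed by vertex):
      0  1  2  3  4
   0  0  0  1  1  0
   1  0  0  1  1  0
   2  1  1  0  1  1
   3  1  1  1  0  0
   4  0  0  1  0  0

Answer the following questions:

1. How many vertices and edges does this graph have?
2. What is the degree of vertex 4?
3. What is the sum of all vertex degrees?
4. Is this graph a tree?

Count: 5 vertices, 6 edges.
Vertex 4 has neighbors [2], degree = 1.
Handshaking lemma: 2 * 6 = 12.
A tree on 5 vertices has 4 edges. This graph has 6 edges (2 extra). Not a tree.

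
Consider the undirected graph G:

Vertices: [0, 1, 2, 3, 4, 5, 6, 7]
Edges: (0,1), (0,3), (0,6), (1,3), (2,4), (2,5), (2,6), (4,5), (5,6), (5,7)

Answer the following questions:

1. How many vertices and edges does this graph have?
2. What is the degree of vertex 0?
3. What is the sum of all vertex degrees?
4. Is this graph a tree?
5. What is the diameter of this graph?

Count: 8 vertices, 10 edges.
Vertex 0 has neighbors [1, 3, 6], degree = 3.
Handshaking lemma: 2 * 10 = 20.
A tree on 8 vertices has 7 edges. This graph has 10 edges (3 extra). Not a tree.
Diameter (longest shortest path) = 4.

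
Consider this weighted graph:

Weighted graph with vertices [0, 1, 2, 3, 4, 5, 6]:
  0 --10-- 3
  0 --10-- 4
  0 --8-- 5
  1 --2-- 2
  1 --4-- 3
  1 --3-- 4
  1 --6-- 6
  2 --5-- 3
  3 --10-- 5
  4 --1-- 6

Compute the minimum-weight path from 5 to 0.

Using Dijkstra's algorithm from vertex 5:
Shortest path: 5 -> 0
Total weight: 8 = 8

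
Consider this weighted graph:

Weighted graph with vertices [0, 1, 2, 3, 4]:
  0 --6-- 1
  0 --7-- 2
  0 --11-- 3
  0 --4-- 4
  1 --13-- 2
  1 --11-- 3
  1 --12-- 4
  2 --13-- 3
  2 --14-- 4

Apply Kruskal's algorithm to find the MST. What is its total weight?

Applying Kruskal's algorithm (sort edges by weight, add if no cycle):
  Add (0,4) w=4
  Add (0,1) w=6
  Add (0,2) w=7
  Add (0,3) w=11
  Skip (1,3) w=11 (creates cycle)
  Skip (1,4) w=12 (creates cycle)
  Skip (1,2) w=13 (creates cycle)
  Skip (2,3) w=13 (creates cycle)
  Skip (2,4) w=14 (creates cycle)
MST weight = 28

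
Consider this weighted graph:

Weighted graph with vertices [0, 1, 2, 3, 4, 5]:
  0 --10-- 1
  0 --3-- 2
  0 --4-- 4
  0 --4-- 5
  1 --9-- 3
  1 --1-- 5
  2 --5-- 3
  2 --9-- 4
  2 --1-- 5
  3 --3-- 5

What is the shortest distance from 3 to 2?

Using Dijkstra's algorithm from vertex 3:
Shortest path: 3 -> 5 -> 2
Total weight: 3 + 1 = 4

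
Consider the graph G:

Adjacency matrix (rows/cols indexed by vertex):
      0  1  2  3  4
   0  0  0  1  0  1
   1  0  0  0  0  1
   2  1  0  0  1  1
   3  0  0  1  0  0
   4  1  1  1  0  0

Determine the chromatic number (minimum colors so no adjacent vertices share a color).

The graph has a maximum clique of size 3 (lower bound on chromatic number).
A valid 3-coloring: {0: 2, 1: 0, 2: 0, 3: 1, 4: 1}.
Chromatic number = 3.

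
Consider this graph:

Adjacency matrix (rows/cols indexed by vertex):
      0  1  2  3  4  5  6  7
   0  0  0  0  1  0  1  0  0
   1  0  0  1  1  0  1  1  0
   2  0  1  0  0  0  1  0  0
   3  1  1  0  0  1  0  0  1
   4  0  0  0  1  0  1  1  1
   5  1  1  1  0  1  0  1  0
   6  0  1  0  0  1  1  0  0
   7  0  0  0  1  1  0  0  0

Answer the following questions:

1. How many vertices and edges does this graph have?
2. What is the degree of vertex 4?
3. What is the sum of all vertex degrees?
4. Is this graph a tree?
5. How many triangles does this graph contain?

Count: 8 vertices, 13 edges.
Vertex 4 has neighbors [3, 5, 6, 7], degree = 4.
Handshaking lemma: 2 * 13 = 26.
A tree on 8 vertices has 7 edges. This graph has 13 edges (6 extra). Not a tree.
Number of triangles = 4.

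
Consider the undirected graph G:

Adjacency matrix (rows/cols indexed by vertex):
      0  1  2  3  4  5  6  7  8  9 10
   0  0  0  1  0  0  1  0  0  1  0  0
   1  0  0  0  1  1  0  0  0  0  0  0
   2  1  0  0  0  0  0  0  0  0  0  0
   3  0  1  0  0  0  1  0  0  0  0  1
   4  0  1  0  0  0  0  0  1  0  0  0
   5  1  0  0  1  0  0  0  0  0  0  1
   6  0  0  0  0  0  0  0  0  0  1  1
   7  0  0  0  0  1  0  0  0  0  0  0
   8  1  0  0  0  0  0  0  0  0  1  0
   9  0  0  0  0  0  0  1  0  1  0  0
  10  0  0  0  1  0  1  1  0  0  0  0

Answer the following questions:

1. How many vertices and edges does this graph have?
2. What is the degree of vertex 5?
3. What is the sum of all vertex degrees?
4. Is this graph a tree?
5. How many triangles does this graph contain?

Count: 11 vertices, 12 edges.
Vertex 5 has neighbors [0, 3, 10], degree = 3.
Handshaking lemma: 2 * 12 = 24.
A tree on 11 vertices has 10 edges. This graph has 12 edges (2 extra). Not a tree.
Number of triangles = 1.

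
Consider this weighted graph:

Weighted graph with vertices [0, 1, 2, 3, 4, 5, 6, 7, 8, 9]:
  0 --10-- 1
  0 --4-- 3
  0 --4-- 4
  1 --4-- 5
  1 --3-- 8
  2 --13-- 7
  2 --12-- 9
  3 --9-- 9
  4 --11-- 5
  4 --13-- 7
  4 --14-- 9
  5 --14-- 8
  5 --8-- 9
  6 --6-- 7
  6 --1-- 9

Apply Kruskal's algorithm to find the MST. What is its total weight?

Applying Kruskal's algorithm (sort edges by weight, add if no cycle):
  Add (6,9) w=1
  Add (1,8) w=3
  Add (0,4) w=4
  Add (0,3) w=4
  Add (1,5) w=4
  Add (6,7) w=6
  Add (5,9) w=8
  Add (3,9) w=9
  Skip (0,1) w=10 (creates cycle)
  Skip (4,5) w=11 (creates cycle)
  Add (2,9) w=12
  Skip (2,7) w=13 (creates cycle)
  Skip (4,7) w=13 (creates cycle)
  Skip (4,9) w=14 (creates cycle)
  Skip (5,8) w=14 (creates cycle)
MST weight = 51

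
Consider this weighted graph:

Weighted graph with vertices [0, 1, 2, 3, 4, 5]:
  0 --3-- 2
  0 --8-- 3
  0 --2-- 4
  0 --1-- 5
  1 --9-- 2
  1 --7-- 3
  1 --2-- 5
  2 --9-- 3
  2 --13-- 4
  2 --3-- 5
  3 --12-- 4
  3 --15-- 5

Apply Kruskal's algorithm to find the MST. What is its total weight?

Applying Kruskal's algorithm (sort edges by weight, add if no cycle):
  Add (0,5) w=1
  Add (0,4) w=2
  Add (1,5) w=2
  Add (0,2) w=3
  Skip (2,5) w=3 (creates cycle)
  Add (1,3) w=7
  Skip (0,3) w=8 (creates cycle)
  Skip (1,2) w=9 (creates cycle)
  Skip (2,3) w=9 (creates cycle)
  Skip (3,4) w=12 (creates cycle)
  Skip (2,4) w=13 (creates cycle)
  Skip (3,5) w=15 (creates cycle)
MST weight = 15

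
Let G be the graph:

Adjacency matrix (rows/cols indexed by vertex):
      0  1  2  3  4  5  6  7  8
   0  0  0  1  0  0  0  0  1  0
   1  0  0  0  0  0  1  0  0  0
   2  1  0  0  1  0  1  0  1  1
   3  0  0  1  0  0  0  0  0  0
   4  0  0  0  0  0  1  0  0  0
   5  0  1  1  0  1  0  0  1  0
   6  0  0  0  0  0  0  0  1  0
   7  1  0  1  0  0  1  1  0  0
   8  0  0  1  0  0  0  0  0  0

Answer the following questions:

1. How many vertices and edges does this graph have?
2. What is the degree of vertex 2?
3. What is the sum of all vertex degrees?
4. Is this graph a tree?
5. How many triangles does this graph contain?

Count: 9 vertices, 10 edges.
Vertex 2 has neighbors [0, 3, 5, 7, 8], degree = 5.
Handshaking lemma: 2 * 10 = 20.
A tree on 9 vertices has 8 edges. This graph has 10 edges (2 extra). Not a tree.
Number of triangles = 2.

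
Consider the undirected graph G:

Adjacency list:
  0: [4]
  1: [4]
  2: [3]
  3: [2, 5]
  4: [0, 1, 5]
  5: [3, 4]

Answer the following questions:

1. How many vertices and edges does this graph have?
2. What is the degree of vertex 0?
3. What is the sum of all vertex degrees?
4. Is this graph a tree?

Count: 6 vertices, 5 edges.
Vertex 0 has neighbors [4], degree = 1.
Handshaking lemma: 2 * 5 = 10.
A graph is a tree iff it is connected and has exactly n-1 edges. This graph is connected (all 6 vertices in one component) and has 6-1 = 5 edges. It is a tree.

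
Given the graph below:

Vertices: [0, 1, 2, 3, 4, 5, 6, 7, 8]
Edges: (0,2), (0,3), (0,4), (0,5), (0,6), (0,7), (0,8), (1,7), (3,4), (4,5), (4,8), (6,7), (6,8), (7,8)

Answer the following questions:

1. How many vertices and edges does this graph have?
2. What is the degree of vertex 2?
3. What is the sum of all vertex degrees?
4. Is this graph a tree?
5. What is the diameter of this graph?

Count: 9 vertices, 14 edges.
Vertex 2 has neighbors [0], degree = 1.
Handshaking lemma: 2 * 14 = 28.
A tree on 9 vertices has 8 edges. This graph has 14 edges (6 extra). Not a tree.
Diameter (longest shortest path) = 3.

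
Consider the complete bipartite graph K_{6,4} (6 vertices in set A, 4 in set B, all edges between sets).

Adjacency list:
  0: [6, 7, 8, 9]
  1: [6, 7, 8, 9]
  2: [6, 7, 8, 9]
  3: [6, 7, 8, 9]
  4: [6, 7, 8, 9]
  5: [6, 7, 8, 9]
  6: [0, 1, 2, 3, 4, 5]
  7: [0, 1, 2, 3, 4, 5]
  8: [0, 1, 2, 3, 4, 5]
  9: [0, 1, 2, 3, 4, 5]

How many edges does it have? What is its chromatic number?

K_{6,4} has 6 * 4 = 24 edges.
Bipartite graphs have chromatic number 2 (color each partition differently).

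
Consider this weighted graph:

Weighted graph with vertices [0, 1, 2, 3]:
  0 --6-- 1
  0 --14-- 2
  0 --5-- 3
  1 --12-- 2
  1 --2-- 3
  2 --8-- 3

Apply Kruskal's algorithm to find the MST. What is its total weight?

Applying Kruskal's algorithm (sort edges by weight, add if no cycle):
  Add (1,3) w=2
  Add (0,3) w=5
  Skip (0,1) w=6 (creates cycle)
  Add (2,3) w=8
  Skip (1,2) w=12 (creates cycle)
  Skip (0,2) w=14 (creates cycle)
MST weight = 15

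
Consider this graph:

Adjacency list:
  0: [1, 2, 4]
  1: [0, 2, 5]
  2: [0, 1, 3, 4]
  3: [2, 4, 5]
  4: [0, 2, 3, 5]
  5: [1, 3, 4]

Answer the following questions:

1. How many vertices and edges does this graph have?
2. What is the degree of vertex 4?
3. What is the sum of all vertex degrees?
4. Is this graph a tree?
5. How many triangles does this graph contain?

Count: 6 vertices, 10 edges.
Vertex 4 has neighbors [0, 2, 3, 5], degree = 4.
Handshaking lemma: 2 * 10 = 20.
A tree on 6 vertices has 5 edges. This graph has 10 edges (5 extra). Not a tree.
Number of triangles = 4.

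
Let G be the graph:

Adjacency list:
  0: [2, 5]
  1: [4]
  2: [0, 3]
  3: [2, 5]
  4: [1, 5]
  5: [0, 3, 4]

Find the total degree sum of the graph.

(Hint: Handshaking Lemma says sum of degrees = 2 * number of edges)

Count edges: 6 edges.
By Handshaking Lemma: sum of degrees = 2 * 6 = 12.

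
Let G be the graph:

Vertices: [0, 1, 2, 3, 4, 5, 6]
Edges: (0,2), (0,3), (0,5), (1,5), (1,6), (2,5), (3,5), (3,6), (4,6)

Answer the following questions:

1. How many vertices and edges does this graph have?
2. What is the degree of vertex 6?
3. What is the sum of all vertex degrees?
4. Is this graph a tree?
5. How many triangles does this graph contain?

Count: 7 vertices, 9 edges.
Vertex 6 has neighbors [1, 3, 4], degree = 3.
Handshaking lemma: 2 * 9 = 18.
A tree on 7 vertices has 6 edges. This graph has 9 edges (3 extra). Not a tree.
Number of triangles = 2.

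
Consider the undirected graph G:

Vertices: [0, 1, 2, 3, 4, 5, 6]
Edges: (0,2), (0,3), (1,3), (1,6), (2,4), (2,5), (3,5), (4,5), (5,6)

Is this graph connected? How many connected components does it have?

Checking connectivity: the graph has 1 connected component(s).
All vertices are reachable from each other. The graph IS connected.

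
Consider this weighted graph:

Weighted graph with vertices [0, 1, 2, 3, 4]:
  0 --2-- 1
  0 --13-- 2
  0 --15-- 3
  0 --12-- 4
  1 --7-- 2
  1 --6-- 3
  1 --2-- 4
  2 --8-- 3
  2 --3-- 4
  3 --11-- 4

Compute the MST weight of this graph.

Applying Kruskal's algorithm (sort edges by weight, add if no cycle):
  Add (0,1) w=2
  Add (1,4) w=2
  Add (2,4) w=3
  Add (1,3) w=6
  Skip (1,2) w=7 (creates cycle)
  Skip (2,3) w=8 (creates cycle)
  Skip (3,4) w=11 (creates cycle)
  Skip (0,4) w=12 (creates cycle)
  Skip (0,2) w=13 (creates cycle)
  Skip (0,3) w=15 (creates cycle)
MST weight = 13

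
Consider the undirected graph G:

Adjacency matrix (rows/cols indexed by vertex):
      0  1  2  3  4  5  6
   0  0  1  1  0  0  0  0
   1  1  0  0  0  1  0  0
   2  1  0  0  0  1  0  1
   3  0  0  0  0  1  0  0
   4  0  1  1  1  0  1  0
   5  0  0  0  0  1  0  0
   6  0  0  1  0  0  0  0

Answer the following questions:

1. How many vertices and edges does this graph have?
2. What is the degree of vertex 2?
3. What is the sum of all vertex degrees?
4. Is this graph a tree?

Count: 7 vertices, 7 edges.
Vertex 2 has neighbors [0, 4, 6], degree = 3.
Handshaking lemma: 2 * 7 = 14.
A tree on 7 vertices has 6 edges. This graph has 7 edges (1 extra). Not a tree.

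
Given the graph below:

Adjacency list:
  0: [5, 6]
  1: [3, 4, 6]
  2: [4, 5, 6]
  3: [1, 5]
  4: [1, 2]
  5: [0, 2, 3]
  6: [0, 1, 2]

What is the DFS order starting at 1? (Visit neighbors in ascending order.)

DFS from vertex 1 (neighbors processed in ascending order):
Visit order: 1, 3, 5, 0, 6, 2, 4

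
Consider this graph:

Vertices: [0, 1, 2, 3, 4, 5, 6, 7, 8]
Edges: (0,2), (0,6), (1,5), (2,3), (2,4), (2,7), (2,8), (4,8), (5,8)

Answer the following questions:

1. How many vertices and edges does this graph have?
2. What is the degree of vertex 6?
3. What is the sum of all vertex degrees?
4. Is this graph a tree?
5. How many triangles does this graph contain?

Count: 9 vertices, 9 edges.
Vertex 6 has neighbors [0], degree = 1.
Handshaking lemma: 2 * 9 = 18.
A tree on 9 vertices has 8 edges. This graph has 9 edges (1 extra). Not a tree.
Number of triangles = 1.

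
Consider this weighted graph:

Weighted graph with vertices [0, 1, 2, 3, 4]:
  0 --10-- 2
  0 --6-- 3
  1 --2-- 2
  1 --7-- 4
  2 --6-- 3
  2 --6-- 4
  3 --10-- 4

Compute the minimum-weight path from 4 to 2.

Using Dijkstra's algorithm from vertex 4:
Shortest path: 4 -> 2
Total weight: 6 = 6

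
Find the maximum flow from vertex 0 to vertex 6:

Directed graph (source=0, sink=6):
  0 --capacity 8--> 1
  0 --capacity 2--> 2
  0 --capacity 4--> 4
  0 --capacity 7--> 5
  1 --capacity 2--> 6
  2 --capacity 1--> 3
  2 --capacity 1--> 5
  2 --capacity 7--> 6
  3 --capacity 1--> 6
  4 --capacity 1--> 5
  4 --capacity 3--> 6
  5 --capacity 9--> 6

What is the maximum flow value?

Computing max flow:
  Flow on (0->1): 2/8
  Flow on (0->2): 2/2
  Flow on (0->4): 4/4
  Flow on (0->5): 7/7
  Flow on (1->6): 2/2
  Flow on (2->6): 2/7
  Flow on (4->5): 1/1
  Flow on (4->6): 3/3
  Flow on (5->6): 8/9
Maximum flow = 15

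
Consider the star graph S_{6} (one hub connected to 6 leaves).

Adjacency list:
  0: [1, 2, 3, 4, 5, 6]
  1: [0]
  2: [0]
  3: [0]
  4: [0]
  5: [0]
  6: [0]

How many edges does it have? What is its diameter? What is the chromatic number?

Star graph S_{6}: the hub connects to all 6 leaves.
Edges = 6.
Diameter = 2 (any leaf to hub is 1, leaf to leaf through hub is 2).
Star graphs are bipartite (hub vs leaves), so chromatic number = 2.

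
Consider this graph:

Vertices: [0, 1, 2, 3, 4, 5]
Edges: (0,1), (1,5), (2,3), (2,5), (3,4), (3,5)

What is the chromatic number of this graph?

The graph has a maximum clique of size 3 (lower bound on chromatic number).
A valid 3-coloring: {0: 1, 1: 0, 2: 2, 3: 0, 4: 1, 5: 1}.
Chromatic number = 3.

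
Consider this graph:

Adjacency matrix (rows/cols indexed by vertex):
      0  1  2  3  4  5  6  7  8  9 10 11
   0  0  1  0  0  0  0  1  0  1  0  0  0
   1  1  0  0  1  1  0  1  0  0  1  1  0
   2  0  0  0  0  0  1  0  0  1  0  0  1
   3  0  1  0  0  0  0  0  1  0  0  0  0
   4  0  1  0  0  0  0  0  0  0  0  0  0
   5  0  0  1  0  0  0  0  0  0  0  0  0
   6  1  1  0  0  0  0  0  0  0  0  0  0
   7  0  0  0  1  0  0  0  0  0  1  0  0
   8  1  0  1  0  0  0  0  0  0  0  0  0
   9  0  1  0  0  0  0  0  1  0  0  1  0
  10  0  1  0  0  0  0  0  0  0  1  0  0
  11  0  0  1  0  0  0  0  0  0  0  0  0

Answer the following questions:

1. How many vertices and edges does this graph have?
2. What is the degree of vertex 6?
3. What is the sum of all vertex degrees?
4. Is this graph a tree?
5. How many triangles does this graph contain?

Count: 12 vertices, 14 edges.
Vertex 6 has neighbors [0, 1], degree = 2.
Handshaking lemma: 2 * 14 = 28.
A tree on 12 vertices has 11 edges. This graph has 14 edges (3 extra). Not a tree.
Number of triangles = 2.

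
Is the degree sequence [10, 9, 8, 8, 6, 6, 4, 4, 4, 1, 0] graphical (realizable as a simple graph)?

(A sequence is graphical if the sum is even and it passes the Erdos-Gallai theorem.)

Sum of degrees = 60. Sum is even but fails Erdos-Gallai. The sequence is NOT graphical.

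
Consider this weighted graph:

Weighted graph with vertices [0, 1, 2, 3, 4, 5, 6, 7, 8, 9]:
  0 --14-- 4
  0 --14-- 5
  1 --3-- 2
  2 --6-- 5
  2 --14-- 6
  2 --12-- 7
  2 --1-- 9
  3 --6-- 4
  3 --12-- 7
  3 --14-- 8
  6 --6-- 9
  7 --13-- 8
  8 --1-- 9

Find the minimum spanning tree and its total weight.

Applying Kruskal's algorithm (sort edges by weight, add if no cycle):
  Add (2,9) w=1
  Add (8,9) w=1
  Add (1,2) w=3
  Add (2,5) w=6
  Add (3,4) w=6
  Add (6,9) w=6
  Add (2,7) w=12
  Add (3,7) w=12
  Skip (7,8) w=13 (creates cycle)
  Add (0,5) w=14
  Skip (0,4) w=14 (creates cycle)
  Skip (2,6) w=14 (creates cycle)
  Skip (3,8) w=14 (creates cycle)
MST weight = 61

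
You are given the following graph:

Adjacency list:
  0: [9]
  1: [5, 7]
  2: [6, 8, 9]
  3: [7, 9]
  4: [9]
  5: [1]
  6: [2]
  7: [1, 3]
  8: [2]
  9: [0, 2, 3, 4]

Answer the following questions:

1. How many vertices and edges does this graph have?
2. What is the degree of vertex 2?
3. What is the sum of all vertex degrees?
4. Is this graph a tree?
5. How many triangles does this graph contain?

Count: 10 vertices, 9 edges.
Vertex 2 has neighbors [6, 8, 9], degree = 3.
Handshaking lemma: 2 * 9 = 18.
A graph is a tree iff it is connected and has exactly n-1 edges. This graph is connected (all 10 vertices in one component) and has 10-1 = 9 edges. It is a tree.
Number of triangles = 0.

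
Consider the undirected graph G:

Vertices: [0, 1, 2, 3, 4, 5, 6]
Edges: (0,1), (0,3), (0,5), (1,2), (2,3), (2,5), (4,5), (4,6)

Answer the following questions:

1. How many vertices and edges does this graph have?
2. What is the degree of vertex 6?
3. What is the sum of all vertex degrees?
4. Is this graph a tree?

Count: 7 vertices, 8 edges.
Vertex 6 has neighbors [4], degree = 1.
Handshaking lemma: 2 * 8 = 16.
A tree on 7 vertices has 6 edges. This graph has 8 edges (2 extra). Not a tree.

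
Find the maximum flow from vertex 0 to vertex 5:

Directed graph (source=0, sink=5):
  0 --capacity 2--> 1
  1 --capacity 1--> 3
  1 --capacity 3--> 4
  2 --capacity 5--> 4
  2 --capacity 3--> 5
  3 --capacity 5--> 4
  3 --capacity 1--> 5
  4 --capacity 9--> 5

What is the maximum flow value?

Computing max flow:
  Flow on (0->1): 2/2
  Flow on (1->3): 1/1
  Flow on (1->4): 1/3
  Flow on (3->5): 1/1
  Flow on (4->5): 1/9
Maximum flow = 2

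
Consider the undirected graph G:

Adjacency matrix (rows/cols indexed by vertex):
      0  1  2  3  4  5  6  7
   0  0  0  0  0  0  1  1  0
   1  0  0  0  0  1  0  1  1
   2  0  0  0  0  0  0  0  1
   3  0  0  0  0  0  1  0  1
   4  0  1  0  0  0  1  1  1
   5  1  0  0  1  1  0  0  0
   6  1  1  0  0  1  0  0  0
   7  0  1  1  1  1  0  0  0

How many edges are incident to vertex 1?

Vertex 1 has neighbors [4, 6, 7], so deg(1) = 3.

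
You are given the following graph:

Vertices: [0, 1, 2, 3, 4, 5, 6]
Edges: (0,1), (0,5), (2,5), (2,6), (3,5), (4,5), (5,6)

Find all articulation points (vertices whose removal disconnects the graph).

An articulation point is a vertex whose removal disconnects the graph.
Articulation points: [0, 5]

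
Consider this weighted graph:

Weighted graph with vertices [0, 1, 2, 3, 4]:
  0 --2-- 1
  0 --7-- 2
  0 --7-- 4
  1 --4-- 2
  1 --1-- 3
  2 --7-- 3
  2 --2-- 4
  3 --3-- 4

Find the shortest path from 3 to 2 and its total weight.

Using Dijkstra's algorithm from vertex 3:
Shortest path: 3 -> 1 -> 2
Total weight: 1 + 4 = 5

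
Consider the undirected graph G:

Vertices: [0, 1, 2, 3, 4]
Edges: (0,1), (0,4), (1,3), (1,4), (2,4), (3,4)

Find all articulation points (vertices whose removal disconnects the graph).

An articulation point is a vertex whose removal disconnects the graph.
Articulation points: [4]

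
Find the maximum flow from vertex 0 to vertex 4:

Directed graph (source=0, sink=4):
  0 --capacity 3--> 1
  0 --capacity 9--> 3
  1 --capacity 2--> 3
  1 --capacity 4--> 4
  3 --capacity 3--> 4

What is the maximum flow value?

Computing max flow:
  Flow on (0->1): 3/3
  Flow on (0->3): 3/9
  Flow on (1->4): 3/4
  Flow on (3->4): 3/3
Maximum flow = 6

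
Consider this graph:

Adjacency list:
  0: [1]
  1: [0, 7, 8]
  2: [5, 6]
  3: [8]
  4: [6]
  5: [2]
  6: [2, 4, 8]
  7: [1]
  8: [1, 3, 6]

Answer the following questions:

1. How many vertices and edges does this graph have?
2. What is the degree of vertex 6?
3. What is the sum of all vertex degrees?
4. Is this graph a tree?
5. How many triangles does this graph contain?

Count: 9 vertices, 8 edges.
Vertex 6 has neighbors [2, 4, 8], degree = 3.
Handshaking lemma: 2 * 8 = 16.
A graph is a tree iff it is connected and has exactly n-1 edges. This graph is connected (all 9 vertices in one component) and has 9-1 = 8 edges. It is a tree.
Number of triangles = 0.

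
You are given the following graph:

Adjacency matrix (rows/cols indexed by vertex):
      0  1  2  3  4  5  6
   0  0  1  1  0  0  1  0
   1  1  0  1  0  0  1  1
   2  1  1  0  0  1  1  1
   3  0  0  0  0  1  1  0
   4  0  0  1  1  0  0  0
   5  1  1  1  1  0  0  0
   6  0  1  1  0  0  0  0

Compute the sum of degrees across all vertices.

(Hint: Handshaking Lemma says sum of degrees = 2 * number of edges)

Count edges: 11 edges.
By Handshaking Lemma: sum of degrees = 2 * 11 = 22.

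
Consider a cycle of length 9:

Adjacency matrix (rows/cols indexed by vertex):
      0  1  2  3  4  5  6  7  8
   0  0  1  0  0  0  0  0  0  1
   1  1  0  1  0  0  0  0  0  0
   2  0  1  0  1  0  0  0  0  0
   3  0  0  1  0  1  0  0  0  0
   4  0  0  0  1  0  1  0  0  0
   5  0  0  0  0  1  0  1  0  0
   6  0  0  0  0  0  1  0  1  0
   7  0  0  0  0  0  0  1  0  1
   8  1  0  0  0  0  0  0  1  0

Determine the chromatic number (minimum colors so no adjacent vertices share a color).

This is an odd cycle (C_9). Odd cycles are not bipartite (any 2-coloring forces two adjacent vertices to match), and 3 colors suffice.
Chromatic number = 3.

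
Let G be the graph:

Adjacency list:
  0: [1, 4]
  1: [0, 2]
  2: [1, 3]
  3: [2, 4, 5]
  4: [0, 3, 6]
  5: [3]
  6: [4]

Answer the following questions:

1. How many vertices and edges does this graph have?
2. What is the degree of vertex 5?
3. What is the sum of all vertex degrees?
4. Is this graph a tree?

Count: 7 vertices, 7 edges.
Vertex 5 has neighbors [3], degree = 1.
Handshaking lemma: 2 * 7 = 14.
A tree on 7 vertices has 6 edges. This graph has 7 edges (1 extra). Not a tree.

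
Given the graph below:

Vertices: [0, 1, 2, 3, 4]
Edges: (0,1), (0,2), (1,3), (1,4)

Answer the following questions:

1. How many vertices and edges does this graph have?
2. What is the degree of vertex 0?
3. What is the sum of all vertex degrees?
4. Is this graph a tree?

Count: 5 vertices, 4 edges.
Vertex 0 has neighbors [1, 2], degree = 2.
Handshaking lemma: 2 * 4 = 8.
A graph is a tree iff it is connected and has exactly n-1 edges. This graph is connected (all 5 vertices in one component) and has 5-1 = 4 edges. It is a tree.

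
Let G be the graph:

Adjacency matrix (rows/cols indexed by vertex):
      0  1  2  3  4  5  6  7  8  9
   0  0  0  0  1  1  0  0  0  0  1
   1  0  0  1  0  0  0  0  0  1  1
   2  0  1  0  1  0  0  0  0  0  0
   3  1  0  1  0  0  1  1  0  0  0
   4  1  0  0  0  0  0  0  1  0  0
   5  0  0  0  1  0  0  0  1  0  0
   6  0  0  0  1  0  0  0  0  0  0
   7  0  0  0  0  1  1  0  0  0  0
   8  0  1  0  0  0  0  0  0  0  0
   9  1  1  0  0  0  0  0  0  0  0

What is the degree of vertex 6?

Vertex 6 has neighbors [3], so deg(6) = 1.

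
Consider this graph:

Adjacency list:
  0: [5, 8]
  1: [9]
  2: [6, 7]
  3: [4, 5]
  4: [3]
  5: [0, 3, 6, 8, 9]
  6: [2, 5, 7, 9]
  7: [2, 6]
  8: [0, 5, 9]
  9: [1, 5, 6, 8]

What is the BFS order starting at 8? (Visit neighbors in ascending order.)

BFS from vertex 8 (neighbors processed in ascending order):
Visit order: 8, 0, 5, 9, 3, 6, 1, 4, 2, 7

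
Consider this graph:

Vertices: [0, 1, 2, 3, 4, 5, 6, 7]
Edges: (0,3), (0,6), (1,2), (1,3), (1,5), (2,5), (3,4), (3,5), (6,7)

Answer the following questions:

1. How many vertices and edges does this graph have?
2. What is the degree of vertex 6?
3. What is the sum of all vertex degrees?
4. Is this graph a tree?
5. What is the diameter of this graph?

Count: 8 vertices, 9 edges.
Vertex 6 has neighbors [0, 7], degree = 2.
Handshaking lemma: 2 * 9 = 18.
A tree on 8 vertices has 7 edges. This graph has 9 edges (2 extra). Not a tree.
Diameter (longest shortest path) = 5.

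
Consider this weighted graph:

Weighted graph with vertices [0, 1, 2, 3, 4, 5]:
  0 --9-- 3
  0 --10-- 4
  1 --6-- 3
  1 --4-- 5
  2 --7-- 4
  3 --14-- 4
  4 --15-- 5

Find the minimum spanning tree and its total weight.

Applying Kruskal's algorithm (sort edges by weight, add if no cycle):
  Add (1,5) w=4
  Add (1,3) w=6
  Add (2,4) w=7
  Add (0,3) w=9
  Add (0,4) w=10
  Skip (3,4) w=14 (creates cycle)
  Skip (4,5) w=15 (creates cycle)
MST weight = 36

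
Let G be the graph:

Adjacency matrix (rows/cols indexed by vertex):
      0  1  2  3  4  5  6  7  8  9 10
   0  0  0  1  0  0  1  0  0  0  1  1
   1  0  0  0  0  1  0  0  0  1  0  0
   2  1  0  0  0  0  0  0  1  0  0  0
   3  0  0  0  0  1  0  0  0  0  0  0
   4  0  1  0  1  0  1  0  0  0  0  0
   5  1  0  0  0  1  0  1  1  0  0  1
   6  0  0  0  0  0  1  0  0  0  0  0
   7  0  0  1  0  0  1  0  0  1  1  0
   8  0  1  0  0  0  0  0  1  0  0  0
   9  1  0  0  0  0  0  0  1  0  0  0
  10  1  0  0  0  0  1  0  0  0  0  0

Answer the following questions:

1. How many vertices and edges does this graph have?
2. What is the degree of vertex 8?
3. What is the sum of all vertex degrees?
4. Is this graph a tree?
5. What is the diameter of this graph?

Count: 11 vertices, 14 edges.
Vertex 8 has neighbors [1, 7], degree = 2.
Handshaking lemma: 2 * 14 = 28.
A tree on 11 vertices has 10 edges. This graph has 14 edges (4 extra). Not a tree.
Diameter (longest shortest path) = 4.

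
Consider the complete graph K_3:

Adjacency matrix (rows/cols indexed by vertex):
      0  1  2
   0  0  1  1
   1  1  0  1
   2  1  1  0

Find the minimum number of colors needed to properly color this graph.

In K_3, every vertex is adjacent to every other vertex.
Each vertex needs a unique color.
Chromatic number = 3.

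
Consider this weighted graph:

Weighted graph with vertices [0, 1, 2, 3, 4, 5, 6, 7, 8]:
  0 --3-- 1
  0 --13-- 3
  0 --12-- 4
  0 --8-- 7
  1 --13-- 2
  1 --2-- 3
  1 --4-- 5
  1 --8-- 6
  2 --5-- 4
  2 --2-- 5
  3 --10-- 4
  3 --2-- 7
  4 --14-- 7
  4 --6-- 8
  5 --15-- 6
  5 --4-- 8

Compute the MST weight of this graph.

Applying Kruskal's algorithm (sort edges by weight, add if no cycle):
  Add (1,3) w=2
  Add (2,5) w=2
  Add (3,7) w=2
  Add (0,1) w=3
  Add (1,5) w=4
  Add (5,8) w=4
  Add (2,4) w=5
  Skip (4,8) w=6 (creates cycle)
  Skip (0,7) w=8 (creates cycle)
  Add (1,6) w=8
  Skip (3,4) w=10 (creates cycle)
  Skip (0,4) w=12 (creates cycle)
  Skip (0,3) w=13 (creates cycle)
  Skip (1,2) w=13 (creates cycle)
  Skip (4,7) w=14 (creates cycle)
  Skip (5,6) w=15 (creates cycle)
MST weight = 30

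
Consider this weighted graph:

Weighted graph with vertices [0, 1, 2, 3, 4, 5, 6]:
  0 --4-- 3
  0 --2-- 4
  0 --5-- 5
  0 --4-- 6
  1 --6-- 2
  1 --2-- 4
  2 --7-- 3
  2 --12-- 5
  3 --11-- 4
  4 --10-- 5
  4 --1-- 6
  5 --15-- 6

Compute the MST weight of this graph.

Applying Kruskal's algorithm (sort edges by weight, add if no cycle):
  Add (4,6) w=1
  Add (0,4) w=2
  Add (1,4) w=2
  Skip (0,6) w=4 (creates cycle)
  Add (0,3) w=4
  Add (0,5) w=5
  Add (1,2) w=6
  Skip (2,3) w=7 (creates cycle)
  Skip (4,5) w=10 (creates cycle)
  Skip (3,4) w=11 (creates cycle)
  Skip (2,5) w=12 (creates cycle)
  Skip (5,6) w=15 (creates cycle)
MST weight = 20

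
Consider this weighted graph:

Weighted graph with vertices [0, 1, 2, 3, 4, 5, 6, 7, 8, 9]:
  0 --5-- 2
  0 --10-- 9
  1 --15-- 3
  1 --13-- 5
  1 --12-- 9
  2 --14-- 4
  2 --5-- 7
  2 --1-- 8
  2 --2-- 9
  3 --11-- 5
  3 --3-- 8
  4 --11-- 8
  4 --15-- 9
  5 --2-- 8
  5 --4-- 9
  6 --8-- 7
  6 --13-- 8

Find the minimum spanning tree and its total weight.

Applying Kruskal's algorithm (sort edges by weight, add if no cycle):
  Add (2,8) w=1
  Add (2,9) w=2
  Add (5,8) w=2
  Add (3,8) w=3
  Skip (5,9) w=4 (creates cycle)
  Add (0,2) w=5
  Add (2,7) w=5
  Add (6,7) w=8
  Skip (0,9) w=10 (creates cycle)
  Skip (3,5) w=11 (creates cycle)
  Add (4,8) w=11
  Add (1,9) w=12
  Skip (1,5) w=13 (creates cycle)
  Skip (6,8) w=13 (creates cycle)
  Skip (2,4) w=14 (creates cycle)
  Skip (1,3) w=15 (creates cycle)
  Skip (4,9) w=15 (creates cycle)
MST weight = 49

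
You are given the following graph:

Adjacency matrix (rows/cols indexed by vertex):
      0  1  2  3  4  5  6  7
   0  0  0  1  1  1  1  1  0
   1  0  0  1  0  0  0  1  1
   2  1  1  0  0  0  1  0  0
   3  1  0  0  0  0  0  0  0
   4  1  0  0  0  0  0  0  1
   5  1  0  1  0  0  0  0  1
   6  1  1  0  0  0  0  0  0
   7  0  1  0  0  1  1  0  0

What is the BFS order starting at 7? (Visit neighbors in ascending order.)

BFS from vertex 7 (neighbors processed in ascending order):
Visit order: 7, 1, 4, 5, 2, 6, 0, 3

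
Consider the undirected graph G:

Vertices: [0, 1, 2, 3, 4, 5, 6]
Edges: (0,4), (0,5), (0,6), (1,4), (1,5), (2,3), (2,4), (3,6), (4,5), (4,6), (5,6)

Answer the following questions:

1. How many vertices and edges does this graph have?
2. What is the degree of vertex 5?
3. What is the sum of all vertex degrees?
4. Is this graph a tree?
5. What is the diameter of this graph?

Count: 7 vertices, 11 edges.
Vertex 5 has neighbors [0, 1, 4, 6], degree = 4.
Handshaking lemma: 2 * 11 = 22.
A tree on 7 vertices has 6 edges. This graph has 11 edges (5 extra). Not a tree.
Diameter (longest shortest path) = 3.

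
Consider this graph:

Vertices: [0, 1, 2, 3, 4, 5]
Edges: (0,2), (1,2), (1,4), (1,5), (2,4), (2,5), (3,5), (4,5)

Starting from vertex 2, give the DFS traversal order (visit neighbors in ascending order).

DFS from vertex 2 (neighbors processed in ascending order):
Visit order: 2, 0, 1, 4, 5, 3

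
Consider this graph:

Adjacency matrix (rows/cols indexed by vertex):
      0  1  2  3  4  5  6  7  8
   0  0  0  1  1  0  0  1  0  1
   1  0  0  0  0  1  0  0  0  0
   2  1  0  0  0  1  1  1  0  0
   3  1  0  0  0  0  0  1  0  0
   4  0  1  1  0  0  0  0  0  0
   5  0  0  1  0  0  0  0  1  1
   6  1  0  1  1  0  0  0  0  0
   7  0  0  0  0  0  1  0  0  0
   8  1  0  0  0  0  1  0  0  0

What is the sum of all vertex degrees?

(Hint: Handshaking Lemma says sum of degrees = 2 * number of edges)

Count edges: 11 edges.
By Handshaking Lemma: sum of degrees = 2 * 11 = 22.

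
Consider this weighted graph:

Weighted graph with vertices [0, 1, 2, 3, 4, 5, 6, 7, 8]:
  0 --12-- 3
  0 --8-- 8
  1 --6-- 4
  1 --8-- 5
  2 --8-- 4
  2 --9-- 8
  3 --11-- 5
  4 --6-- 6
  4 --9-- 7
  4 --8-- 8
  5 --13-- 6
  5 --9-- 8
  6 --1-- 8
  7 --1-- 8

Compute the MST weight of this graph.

Applying Kruskal's algorithm (sort edges by weight, add if no cycle):
  Add (6,8) w=1
  Add (7,8) w=1
  Add (1,4) w=6
  Add (4,6) w=6
  Add (0,8) w=8
  Add (1,5) w=8
  Add (2,4) w=8
  Skip (4,8) w=8 (creates cycle)
  Skip (2,8) w=9 (creates cycle)
  Skip (4,7) w=9 (creates cycle)
  Skip (5,8) w=9 (creates cycle)
  Add (3,5) w=11
  Skip (0,3) w=12 (creates cycle)
  Skip (5,6) w=13 (creates cycle)
MST weight = 49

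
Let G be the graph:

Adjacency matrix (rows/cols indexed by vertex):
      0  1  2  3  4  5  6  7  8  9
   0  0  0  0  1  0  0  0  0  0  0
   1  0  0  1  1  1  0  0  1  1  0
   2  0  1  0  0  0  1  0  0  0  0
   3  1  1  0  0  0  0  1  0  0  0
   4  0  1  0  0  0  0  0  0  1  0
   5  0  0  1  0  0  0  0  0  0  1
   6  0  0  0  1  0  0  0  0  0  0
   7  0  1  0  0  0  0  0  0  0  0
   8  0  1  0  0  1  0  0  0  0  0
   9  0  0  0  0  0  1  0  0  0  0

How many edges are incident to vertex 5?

Vertex 5 has neighbors [2, 9], so deg(5) = 2.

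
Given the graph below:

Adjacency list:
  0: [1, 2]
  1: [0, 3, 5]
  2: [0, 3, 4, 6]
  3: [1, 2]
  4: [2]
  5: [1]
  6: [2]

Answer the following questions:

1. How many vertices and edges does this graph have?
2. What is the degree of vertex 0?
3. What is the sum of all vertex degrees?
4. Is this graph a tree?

Count: 7 vertices, 7 edges.
Vertex 0 has neighbors [1, 2], degree = 2.
Handshaking lemma: 2 * 7 = 14.
A tree on 7 vertices has 6 edges. This graph has 7 edges (1 extra). Not a tree.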